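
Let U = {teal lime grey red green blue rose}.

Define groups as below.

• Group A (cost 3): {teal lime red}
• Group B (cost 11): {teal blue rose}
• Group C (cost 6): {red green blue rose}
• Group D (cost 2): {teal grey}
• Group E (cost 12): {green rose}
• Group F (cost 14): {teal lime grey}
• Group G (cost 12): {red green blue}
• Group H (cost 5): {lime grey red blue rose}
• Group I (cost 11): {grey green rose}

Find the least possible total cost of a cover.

A, C, D together cover every element (A ∪ C ∪ D = {teal, lime, grey, red, green, blue, rose}); total cost 3 + 6 + 2 = 11.
The greedy pick A, H, C costs 14; no covering selection beats 11.

11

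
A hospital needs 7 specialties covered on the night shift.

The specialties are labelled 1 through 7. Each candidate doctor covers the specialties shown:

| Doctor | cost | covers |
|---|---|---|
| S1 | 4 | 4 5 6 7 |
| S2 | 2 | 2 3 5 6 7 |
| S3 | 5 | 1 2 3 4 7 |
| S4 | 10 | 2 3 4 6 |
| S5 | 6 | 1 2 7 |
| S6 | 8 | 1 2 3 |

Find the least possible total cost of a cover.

7

S2, S3 together cover every specialty (S2 ∪ S3 = {1, 2, 3, 4, 5, 6, 7}); total cost 2 + 5 = 7.
No covering selection has total cost below 7.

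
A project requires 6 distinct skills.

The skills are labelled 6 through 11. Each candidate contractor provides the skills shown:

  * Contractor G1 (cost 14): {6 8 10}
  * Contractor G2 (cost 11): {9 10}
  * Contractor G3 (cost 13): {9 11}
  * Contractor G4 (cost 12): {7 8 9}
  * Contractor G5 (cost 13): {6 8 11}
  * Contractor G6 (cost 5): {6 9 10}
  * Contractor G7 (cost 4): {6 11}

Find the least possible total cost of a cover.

21

G4, G6, G7 together cover every skill (G4 ∪ G6 ∪ G7 = {6, 7, 8, 9, 10, 11}); total cost 12 + 5 + 4 = 21.
No covering selection has total cost below 21.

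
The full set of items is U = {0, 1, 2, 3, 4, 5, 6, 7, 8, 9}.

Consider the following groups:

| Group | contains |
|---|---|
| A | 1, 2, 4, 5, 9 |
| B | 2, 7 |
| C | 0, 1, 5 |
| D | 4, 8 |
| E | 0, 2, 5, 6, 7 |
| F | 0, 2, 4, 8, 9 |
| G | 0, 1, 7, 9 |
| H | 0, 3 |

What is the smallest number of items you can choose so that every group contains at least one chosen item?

3

The 3 items {0, 2, 8} hit every group.
The groups B, D, H are pairwise disjoint, so any hitting set needs a separate item for each — at least 3. Hence 3 is optimal.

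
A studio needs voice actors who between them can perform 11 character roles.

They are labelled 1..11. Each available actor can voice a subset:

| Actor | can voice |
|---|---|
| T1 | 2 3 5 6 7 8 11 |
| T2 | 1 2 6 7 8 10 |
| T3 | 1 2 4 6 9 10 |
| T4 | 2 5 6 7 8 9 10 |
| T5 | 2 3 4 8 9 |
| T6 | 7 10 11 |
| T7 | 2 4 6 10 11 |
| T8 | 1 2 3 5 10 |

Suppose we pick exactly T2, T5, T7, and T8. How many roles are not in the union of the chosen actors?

0

Union of T2, T5, T7, T8 = {1, 2, 3, 4, 5, 6, 7, 8, 9, 10, 11} — that's every role, so 0 are uncovered.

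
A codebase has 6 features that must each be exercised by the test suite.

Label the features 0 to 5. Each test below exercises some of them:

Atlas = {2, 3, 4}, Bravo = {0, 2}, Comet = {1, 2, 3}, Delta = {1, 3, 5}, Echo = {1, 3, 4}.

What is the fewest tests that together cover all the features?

Take {Bravo, Delta, Echo}. Their union is {0, 1, 2, 3, 4, 5}, which is all 6 features.
Only Bravo contains 0, so Bravo is forced; the remaining 4 features need at least 2 more tests (each remaining test adds at most 3) — so at least 3 tests are needed, and 3 is optimal.

3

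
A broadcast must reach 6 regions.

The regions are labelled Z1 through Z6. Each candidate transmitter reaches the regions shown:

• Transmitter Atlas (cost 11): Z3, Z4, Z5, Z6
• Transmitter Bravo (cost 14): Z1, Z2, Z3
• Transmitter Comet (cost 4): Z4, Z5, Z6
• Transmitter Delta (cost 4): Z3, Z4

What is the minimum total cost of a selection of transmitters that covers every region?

18

Bravo, Comet together cover every region (Bravo ∪ Comet = {Z1, Z2, Z3, Z4, Z5, Z6}); total cost 14 + 4 = 18.
The greedy pick Comet, Delta, Bravo costs 22; no covering selection beats 18.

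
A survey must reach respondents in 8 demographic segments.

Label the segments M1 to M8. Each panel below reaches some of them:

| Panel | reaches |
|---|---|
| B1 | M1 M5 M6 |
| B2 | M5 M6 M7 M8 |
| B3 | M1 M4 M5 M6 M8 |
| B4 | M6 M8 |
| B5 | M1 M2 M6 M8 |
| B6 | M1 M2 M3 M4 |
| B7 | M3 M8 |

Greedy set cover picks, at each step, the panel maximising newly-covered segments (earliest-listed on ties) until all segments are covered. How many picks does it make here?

Greedy: pick B3 (covers 5 new) → pick B6 (covers 2 new) → pick B2 (covers 1 new). Total picks: 3.
(The true minimum cover uses only 2 panels, so greedy is not optimal here.)

3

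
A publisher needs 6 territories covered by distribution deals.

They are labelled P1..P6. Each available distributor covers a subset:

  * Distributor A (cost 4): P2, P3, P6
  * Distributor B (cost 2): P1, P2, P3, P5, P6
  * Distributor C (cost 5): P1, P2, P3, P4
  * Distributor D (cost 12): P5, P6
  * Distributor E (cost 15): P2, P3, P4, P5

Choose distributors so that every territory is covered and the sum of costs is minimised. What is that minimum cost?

B, C together cover every territory (B ∪ C = {P1, P2, P3, P4, P5, P6}); total cost 2 + 5 = 7.
No covering selection has total cost below 7.

7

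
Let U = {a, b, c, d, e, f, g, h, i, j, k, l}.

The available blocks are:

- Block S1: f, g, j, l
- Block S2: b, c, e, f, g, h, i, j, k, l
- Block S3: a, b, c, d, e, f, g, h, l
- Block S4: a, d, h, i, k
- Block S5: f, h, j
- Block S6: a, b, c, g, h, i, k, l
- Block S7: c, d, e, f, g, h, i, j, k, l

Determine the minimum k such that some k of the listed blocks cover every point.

S2 and S3 cover everything between them: the union {a, b, c, d, e, f, g, h, i, j, k, l} is all of U.
No single block has all 12 points (the largest, S2, has 10), so 2 is optimal.

2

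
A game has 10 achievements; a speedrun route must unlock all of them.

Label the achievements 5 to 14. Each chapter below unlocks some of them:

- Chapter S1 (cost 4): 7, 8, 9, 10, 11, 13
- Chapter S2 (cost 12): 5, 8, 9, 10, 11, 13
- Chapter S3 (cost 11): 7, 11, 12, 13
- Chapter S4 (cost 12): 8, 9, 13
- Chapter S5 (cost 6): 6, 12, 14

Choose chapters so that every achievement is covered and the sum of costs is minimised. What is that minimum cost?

S1, S2, S5 together cover every achievement (S1 ∪ S2 ∪ S5 = {5, 6, 7, 8, 9, 10, 11, 12, 13, 14}); total cost 4 + 12 + 6 = 22.
No covering selection has total cost below 22.

22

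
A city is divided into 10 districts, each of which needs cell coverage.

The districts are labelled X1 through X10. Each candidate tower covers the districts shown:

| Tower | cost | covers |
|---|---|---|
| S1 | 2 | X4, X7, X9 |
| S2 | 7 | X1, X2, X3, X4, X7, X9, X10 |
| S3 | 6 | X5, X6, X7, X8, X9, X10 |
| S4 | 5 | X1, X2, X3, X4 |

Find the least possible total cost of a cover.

11

S3, S4 together cover every district (S3 ∪ S4 = {X1, X2, X3, X4, X5, X6, X7, X8, X9, X10}); total cost 6 + 5 = 11.
The greedy pick S1, S3, S4 costs 13; no covering selection beats 11.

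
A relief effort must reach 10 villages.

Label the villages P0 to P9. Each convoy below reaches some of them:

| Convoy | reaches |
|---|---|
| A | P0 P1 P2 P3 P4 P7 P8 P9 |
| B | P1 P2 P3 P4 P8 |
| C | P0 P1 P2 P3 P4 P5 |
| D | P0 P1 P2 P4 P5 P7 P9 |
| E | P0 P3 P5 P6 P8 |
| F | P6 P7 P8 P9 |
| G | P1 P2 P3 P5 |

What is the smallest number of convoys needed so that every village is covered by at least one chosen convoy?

2

A and E together: A ∪ E = {P0, P1, P2, P3, P4, P5, P6, P7, P8, P9} — every village is covered.
No single convoy has all 10 villages (the largest, A, has 8), so 2 is optimal.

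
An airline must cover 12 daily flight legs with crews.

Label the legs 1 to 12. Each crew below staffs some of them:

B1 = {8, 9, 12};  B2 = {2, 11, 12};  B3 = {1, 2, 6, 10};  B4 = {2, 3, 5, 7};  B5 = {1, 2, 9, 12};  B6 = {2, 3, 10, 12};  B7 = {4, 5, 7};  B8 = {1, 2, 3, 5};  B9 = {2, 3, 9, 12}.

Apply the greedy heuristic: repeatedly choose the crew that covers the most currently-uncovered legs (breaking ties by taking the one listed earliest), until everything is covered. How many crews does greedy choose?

Greedy: pick B3 (covers 4 new) → pick B1 (covers 3 new) → pick B4 (covers 3 new) → pick B2 (covers 1 new) → pick B7 (covers 1 new). Total picks: 5.

5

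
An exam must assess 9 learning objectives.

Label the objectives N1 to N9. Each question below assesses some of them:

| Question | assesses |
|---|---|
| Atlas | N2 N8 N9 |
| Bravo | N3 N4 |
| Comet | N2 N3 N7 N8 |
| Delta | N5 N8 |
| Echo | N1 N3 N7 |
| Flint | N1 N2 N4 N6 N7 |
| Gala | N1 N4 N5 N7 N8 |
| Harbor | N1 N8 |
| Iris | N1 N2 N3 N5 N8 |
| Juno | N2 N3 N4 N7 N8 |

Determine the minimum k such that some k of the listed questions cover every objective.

3

Atlas and Flint and Iris together: Atlas ∪ Flint ∪ Iris = {N1, N2, N3, N4, N5, N6, N7, N8, N9} — every objective is covered.
Only Flint contains N6, so Flint is forced; the remaining 4 objectives need at least 2 more questions (each remaining question adds at most 3) — so at least 3 questions are needed, and 3 is optimal.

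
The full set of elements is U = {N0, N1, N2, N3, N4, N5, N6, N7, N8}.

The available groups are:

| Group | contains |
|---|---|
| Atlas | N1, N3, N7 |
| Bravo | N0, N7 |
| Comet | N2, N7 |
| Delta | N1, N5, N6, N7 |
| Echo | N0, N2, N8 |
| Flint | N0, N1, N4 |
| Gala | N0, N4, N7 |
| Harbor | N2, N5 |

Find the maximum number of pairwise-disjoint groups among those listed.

2

Flint, Harbor are pairwise disjoint (Flint={N0,N1,N4}; Harbor={N2,N5}).
Every remaining group overlaps one of these, and no 3 of the listed groups are pairwise disjoint, so 2 is the maximum.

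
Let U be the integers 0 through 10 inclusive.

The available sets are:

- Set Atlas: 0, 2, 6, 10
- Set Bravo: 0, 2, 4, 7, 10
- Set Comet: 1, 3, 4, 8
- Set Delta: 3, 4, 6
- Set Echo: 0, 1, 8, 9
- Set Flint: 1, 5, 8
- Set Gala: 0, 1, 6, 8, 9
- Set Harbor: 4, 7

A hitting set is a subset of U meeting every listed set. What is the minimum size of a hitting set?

Take H = {4, 8, 10}. Each listed set contains at least one of these, so H is a hitting set of size 3.
The sets Atlas, Flint, Harbor are pairwise disjoint, so any hitting set needs a separate element for each — at least 3. Hence 3 is optimal.

3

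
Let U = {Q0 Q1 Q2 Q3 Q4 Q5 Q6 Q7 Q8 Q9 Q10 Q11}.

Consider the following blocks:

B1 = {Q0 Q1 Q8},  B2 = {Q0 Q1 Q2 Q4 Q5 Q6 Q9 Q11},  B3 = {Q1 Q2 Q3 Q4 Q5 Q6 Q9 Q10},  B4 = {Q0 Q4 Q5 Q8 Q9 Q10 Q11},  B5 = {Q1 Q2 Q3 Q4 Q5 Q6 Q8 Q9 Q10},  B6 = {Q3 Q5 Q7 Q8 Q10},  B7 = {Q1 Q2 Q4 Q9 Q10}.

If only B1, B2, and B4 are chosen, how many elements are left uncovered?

Union of B1, B2, B4 = {Q0, Q1, Q2, Q4, Q5, Q6, Q8, Q9, Q10, Q11}.
Not covered: Q3, Q7 — 2 elements.

2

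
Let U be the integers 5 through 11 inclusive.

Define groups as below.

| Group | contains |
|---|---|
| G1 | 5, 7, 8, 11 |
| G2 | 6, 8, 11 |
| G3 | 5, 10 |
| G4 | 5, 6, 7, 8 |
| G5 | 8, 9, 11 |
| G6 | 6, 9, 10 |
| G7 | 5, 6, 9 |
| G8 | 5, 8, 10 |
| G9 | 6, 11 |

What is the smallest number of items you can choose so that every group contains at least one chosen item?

H = {6, 10, 11} meets every group (each contains at least one member of H), and |H| = 3.
No choice of 2 items meets every group, so 3 is the minimum.

3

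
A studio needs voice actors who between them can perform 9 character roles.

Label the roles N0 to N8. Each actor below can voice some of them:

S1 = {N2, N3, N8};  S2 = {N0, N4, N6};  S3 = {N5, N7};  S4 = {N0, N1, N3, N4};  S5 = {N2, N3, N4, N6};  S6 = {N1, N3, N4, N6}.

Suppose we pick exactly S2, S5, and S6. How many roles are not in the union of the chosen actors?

3

Union of S2, S5, S6 = {N0, N1, N2, N3, N4, N6}.
Not covered: N5, N7, N8 — 3 roles.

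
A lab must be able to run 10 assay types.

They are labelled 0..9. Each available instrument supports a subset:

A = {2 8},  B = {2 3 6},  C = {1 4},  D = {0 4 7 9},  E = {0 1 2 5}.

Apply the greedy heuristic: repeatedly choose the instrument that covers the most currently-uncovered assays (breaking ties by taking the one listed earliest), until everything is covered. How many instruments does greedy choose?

Greedy: pick D (covers 4 new) → pick B (covers 3 new) → pick E (covers 2 new) → pick A (covers 1 new). Total picks: 4.

4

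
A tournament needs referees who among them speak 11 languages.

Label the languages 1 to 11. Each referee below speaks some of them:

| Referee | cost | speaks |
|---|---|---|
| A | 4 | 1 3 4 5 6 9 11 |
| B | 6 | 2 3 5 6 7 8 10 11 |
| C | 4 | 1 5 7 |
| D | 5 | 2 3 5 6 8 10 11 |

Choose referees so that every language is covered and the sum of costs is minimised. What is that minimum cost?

A, B together cover every language (A ∪ B = {1, 2, 3, 4, 5, 6, 7, 8, 9, 10, 11}); total cost 4 + 6 = 10.
No covering selection has total cost below 10.

10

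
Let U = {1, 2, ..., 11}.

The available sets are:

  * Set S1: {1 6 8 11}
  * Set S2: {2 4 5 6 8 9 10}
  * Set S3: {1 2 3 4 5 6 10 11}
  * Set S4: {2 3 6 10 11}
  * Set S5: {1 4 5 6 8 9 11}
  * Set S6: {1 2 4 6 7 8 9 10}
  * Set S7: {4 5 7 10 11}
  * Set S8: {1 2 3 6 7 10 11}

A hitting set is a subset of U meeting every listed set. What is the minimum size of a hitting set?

The 2 items {1, 10} hit every set.
No single item lies in every set, so at least 2 are needed and 2 is optimal.

2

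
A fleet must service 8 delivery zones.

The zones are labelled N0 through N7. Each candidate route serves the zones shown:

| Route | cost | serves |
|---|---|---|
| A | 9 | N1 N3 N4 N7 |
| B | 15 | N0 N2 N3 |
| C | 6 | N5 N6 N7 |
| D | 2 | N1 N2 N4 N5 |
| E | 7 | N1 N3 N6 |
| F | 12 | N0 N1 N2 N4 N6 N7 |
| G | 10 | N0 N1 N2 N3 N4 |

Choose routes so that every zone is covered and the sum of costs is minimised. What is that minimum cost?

C, G together cover every zone (C ∪ G = {N0, N1, N2, N3, N4, N5, N6, N7}); total cost 6 + 10 = 16.
The greedy pick D, C, G costs 18; no covering selection beats 16.

16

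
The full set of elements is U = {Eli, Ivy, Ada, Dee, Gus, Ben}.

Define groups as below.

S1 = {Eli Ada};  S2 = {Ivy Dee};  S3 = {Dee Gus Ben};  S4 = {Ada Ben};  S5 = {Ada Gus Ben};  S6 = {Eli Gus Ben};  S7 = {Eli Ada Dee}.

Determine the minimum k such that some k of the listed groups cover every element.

3

S1 and S2 and S6 together: S1 ∪ S2 ∪ S6 = {Eli, Ivy, Ada, Dee, Gus, Ben} — every element is covered.
Only S2 contains Ivy, so S2 is forced; the remaining 4 elements need at least 2 more groups (each remaining group adds at most 3) — so at least 3 groups are needed, and 3 is optimal.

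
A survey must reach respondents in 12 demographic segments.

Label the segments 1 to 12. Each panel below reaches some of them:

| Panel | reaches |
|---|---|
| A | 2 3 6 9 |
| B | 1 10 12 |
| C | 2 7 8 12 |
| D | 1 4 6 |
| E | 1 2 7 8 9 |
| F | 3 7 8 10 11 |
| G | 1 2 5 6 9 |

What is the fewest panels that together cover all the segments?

4

B and D and F and G together: B ∪ D ∪ F ∪ G = {1, 2, 3, 4, 5, 6, 7, 8, 9, 10, 11, 12} — every segment is covered.
No 3 of the 7 panels cover everything (all 35 combinations miss at least one segment), so 4 is optimal.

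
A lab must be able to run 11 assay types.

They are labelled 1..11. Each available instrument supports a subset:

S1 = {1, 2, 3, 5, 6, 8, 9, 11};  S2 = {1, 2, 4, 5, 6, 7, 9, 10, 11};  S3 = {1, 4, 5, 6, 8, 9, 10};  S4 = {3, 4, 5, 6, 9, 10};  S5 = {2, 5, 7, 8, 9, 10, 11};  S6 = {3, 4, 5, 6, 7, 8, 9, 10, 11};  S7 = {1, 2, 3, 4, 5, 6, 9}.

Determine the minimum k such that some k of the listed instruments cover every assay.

2

S1 and S2 together: S1 ∪ S2 = {1, 2, 3, 4, 5, 6, 7, 8, 9, 10, 11} — every assay is covered.
No single instrument has all 11 assays (the largest, S2, has 9), so 2 is optimal.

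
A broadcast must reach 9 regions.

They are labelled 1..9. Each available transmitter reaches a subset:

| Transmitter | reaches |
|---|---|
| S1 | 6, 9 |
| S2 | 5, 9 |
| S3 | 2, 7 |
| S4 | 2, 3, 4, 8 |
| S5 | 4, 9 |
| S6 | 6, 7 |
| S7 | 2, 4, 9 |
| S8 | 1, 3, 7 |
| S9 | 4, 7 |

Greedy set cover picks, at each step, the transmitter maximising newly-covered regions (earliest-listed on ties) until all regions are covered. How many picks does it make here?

Greedy: pick S4 (covers 4 new) → pick S1 (covers 2 new) → pick S8 (covers 2 new) → pick S2 (covers 1 new). Total picks: 4.

4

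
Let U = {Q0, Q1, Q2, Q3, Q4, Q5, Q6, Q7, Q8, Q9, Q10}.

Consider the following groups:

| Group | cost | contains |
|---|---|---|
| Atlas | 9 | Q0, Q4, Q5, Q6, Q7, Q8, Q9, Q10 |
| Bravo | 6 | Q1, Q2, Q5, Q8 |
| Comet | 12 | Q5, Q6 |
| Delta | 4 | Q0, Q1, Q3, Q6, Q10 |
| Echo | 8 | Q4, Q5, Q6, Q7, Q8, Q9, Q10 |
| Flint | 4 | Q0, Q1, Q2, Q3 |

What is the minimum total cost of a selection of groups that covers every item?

12

Echo, Flint together cover every item (Echo ∪ Flint = {Q0, Q1, Q2, Q3, Q4, Q5, Q6, Q7, Q8, Q9, Q10}); total cost 8 + 4 = 12.
The greedy pick Delta, Echo, Flint costs 16; no covering selection beats 12.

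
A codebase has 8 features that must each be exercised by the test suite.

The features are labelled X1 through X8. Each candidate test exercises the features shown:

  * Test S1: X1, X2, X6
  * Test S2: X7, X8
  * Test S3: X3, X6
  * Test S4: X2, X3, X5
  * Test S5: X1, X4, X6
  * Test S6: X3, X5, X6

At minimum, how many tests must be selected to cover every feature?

3

Take {S2, S4, S5}. Their union is {X1, X2, X3, X4, X5, X6, X7, X8}, which is all 8 features.
Each test has at most 3 features, and 2·3 = 6 < 8 — so at least 3 tests are needed, and 3 is optimal.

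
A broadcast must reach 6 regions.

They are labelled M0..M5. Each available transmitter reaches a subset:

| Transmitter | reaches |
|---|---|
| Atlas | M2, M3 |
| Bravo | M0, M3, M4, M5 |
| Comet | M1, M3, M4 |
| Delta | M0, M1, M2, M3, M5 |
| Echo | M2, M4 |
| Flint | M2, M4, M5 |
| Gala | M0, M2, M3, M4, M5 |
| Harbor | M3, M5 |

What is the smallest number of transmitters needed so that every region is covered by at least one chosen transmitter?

2

Bravo and Delta together: Bravo ∪ Delta = {M0, M1, M2, M3, M4, M5} — every region is covered.
No single transmitter has all 6 regions (the largest, Delta, has 5), so 2 is optimal.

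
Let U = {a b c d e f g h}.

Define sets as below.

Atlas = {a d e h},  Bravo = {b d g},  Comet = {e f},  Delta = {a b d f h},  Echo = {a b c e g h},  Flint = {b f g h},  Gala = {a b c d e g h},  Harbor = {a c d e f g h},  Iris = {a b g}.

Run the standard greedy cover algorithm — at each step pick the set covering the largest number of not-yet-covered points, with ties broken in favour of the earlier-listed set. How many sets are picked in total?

Greedy: pick Gala (covers 7 new) → pick Comet (covers 1 new). Total picks: 2.

2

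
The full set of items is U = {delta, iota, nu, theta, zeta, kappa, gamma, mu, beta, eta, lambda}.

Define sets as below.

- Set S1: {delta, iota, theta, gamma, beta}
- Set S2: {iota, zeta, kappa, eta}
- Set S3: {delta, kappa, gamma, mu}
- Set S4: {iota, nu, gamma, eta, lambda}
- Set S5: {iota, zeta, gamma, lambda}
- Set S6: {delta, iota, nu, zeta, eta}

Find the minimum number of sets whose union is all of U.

4

S1, S3, S4, and S6 cover everything between them: the union {delta, iota, nu, theta, zeta, kappa, gamma, mu, beta, eta, lambda} is all of U.
No 3 of the 6 sets cover everything (all 20 combinations miss at least one item), so 4 is optimal.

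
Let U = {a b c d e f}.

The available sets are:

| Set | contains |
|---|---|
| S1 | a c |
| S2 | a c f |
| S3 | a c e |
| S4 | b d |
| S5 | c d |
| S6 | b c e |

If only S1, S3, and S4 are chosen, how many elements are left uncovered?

Union of S1, S3, S4 = {a, b, c, d, e}.
Not covered: f — 1 element.

1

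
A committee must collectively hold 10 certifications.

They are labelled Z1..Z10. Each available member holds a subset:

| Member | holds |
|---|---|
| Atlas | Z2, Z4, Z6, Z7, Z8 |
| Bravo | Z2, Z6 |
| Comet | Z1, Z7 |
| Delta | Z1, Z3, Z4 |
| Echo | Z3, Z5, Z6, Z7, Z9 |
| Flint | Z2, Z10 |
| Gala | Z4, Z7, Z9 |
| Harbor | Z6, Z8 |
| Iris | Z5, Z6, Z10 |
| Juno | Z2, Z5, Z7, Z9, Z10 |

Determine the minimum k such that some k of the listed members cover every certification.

Atlas and Delta and Juno together: Atlas ∪ Delta ∪ Juno = {Z1, Z2, Z3, Z4, Z5, Z6, Z7, Z8, Z9, Z10} — every certification is covered.
No 2 of the 10 members cover everything (all 45 combinations miss at least one certification), so 3 is optimal.

3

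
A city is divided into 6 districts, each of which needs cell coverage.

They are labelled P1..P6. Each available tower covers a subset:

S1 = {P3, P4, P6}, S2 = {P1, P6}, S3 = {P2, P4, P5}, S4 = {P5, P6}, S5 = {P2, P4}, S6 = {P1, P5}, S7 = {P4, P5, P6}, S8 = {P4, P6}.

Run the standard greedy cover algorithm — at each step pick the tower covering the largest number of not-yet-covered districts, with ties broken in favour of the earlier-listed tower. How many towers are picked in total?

Greedy: pick S1 (covers 3 new) → pick S3 (covers 2 new) → pick S2 (covers 1 new). Total picks: 3.

3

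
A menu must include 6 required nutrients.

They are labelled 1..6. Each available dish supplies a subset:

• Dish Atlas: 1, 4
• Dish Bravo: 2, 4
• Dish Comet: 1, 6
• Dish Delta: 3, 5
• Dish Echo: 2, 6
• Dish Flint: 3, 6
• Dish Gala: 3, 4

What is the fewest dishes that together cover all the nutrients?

Take {Atlas, Delta, Echo}. Their union is {1, 2, 3, 4, 5, 6}, which is all 6 nutrients.
Each dish has at most 2 nutrients, and 2·2 = 4 < 6 — so at least 3 dishes are needed, and 3 is optimal.

3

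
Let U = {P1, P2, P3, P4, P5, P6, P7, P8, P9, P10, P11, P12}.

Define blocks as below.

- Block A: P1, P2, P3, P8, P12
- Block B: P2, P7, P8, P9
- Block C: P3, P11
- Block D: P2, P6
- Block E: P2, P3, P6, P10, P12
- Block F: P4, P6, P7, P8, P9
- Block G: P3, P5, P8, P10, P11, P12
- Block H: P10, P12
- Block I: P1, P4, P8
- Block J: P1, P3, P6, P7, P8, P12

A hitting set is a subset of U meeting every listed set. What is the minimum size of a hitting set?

T = {P2, P3, P8, P12} meets every block (each contains at least one member of T), and |T| = 4.
The blocks C, D, H, I are pairwise disjoint, so any hitting set needs a separate item for each — at least 4. Hence 4 is optimal.

4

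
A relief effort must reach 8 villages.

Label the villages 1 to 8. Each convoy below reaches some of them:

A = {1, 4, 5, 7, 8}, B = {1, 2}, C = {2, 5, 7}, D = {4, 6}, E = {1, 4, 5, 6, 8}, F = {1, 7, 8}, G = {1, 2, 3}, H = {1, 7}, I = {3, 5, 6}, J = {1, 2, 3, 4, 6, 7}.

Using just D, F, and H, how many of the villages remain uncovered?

3

Union of D, F, H = {1, 4, 6, 7, 8}.
Not covered: 2, 3, 5 — 3 villages.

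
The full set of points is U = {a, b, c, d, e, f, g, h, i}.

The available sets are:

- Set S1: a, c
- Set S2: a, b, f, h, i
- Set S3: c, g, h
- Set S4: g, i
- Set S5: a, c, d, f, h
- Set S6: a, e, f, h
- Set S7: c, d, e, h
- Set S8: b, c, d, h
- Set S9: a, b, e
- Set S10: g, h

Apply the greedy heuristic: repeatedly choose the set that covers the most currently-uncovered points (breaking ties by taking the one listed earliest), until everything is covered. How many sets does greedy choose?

3

Greedy: pick S2 (covers 5 new) → pick S7 (covers 3 new) → pick S3 (covers 1 new). Total picks: 3.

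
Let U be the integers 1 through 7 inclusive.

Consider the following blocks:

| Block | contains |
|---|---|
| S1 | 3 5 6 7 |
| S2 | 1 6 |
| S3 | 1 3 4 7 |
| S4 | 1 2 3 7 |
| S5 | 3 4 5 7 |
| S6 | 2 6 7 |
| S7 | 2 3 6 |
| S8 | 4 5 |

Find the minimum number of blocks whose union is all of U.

3

S4, S7, and S8 cover everything between them: the union {1, 2, 3, 4, 5, 6, 7} is all of U.
No 2 of the 8 blocks cover everything (all 28 combinations miss at least one item), so 3 is optimal.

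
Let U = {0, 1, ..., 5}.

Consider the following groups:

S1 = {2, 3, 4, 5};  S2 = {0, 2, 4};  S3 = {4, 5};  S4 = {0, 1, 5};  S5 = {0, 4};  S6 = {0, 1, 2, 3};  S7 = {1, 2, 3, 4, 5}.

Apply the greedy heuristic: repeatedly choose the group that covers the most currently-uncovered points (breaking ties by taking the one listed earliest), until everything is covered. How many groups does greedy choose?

Greedy: pick S7 (covers 5 new) → pick S2 (covers 1 new). Total picks: 2.

2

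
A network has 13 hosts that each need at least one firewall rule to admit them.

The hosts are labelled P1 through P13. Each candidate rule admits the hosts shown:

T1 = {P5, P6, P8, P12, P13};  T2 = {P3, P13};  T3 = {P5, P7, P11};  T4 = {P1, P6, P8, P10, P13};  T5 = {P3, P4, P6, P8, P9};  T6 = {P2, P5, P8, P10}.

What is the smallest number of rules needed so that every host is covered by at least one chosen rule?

Take {T1, T3, T4, T5, T6}. Their union is {P1, P2, P3, P4, P5, P6, P7, P8, P9, P10, P11, P12, P13}, which is all 13 hosts.
No 4 of the 6 rules cover everything (all 15 combinations miss at least one host), so 5 is optimal.

5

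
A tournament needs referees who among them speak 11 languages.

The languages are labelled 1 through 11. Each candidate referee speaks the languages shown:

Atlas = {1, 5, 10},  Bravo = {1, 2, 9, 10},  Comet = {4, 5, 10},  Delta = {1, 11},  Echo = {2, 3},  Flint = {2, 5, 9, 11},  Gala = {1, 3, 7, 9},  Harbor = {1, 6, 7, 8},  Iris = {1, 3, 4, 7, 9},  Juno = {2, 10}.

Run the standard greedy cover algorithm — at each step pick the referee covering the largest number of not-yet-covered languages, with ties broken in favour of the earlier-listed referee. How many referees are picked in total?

Greedy: pick Iris (covers 5 new) → pick Flint (covers 3 new) → pick Harbor (covers 2 new) → pick Atlas (covers 1 new). Total picks: 4.

4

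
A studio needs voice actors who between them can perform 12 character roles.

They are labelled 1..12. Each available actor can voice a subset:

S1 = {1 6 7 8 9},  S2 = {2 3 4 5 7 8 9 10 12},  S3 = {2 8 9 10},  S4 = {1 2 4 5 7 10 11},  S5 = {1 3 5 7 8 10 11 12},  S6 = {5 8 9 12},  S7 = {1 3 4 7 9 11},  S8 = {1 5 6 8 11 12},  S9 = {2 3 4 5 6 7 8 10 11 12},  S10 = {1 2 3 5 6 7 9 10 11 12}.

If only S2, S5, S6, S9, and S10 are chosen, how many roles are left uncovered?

0

Union of S2, S5, S6, S9, S10 = {1, 2, 3, 4, 5, 6, 7, 8, 9, 10, 11, 12} — that's every role, so 0 are uncovered.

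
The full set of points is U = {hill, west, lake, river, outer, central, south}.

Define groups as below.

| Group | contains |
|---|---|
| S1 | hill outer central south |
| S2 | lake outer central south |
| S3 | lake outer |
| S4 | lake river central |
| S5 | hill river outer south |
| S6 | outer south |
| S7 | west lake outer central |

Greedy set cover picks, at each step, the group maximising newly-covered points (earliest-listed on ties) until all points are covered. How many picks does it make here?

Greedy: pick S1 (covers 4 new) → pick S4 (covers 2 new) → pick S7 (covers 1 new). Total picks: 3.
(The true minimum cover uses only 2 groups, so greedy is not optimal here.)

3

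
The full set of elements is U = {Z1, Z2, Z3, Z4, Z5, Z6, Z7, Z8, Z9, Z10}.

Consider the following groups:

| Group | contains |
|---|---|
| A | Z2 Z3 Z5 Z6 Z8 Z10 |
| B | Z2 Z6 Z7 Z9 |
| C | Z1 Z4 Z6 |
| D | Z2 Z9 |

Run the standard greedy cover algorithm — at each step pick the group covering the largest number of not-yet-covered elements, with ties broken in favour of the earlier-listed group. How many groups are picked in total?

Greedy: pick A (covers 6 new) → pick B (covers 2 new) → pick C (covers 2 new). Total picks: 3.

3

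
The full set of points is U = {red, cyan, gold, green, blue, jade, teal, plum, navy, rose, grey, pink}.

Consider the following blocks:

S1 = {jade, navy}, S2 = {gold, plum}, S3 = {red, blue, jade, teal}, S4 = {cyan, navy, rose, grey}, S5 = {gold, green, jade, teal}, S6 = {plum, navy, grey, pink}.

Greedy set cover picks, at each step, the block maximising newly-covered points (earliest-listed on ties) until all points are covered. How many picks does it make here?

Greedy: pick S3 (covers 4 new) → pick S4 (covers 4 new) → pick S2 (covers 2 new) → pick S5 (covers 1 new) → pick S6 (covers 1 new). Total picks: 5.
(The true minimum cover uses only 4 blocks, so greedy is not optimal here.)

5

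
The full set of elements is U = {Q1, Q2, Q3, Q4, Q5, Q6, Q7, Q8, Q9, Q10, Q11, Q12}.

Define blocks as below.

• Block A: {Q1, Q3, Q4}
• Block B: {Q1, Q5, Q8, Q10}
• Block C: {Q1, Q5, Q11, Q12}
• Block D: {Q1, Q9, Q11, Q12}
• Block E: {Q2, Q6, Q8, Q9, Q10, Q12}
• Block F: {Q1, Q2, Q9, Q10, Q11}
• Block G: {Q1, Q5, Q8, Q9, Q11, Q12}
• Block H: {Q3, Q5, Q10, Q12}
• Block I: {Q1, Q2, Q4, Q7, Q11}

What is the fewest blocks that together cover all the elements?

E, H, and I cover everything between them: the union {Q1, Q2, Q3, Q4, Q5, Q6, Q7, Q8, Q9, Q10, Q11, Q12} is all of U.
Only E contains Q6, so E is forced; the remaining 6 elements need at least 2 more blocks (each remaining block adds at most 4) — so at least 3 blocks are needed, and 3 is optimal.

3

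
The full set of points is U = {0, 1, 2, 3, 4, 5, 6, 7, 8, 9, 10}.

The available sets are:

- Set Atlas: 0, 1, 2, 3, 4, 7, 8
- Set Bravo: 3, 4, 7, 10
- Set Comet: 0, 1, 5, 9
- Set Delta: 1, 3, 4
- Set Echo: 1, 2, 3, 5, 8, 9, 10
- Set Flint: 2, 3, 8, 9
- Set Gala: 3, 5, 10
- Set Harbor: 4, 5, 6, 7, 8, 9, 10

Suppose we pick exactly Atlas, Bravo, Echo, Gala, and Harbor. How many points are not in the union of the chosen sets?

0

Union of Atlas, Bravo, Echo, Gala, Harbor = {0, 1, 2, 3, 4, 5, 6, 7, 8, 9, 10} — that's every point, so 0 are uncovered.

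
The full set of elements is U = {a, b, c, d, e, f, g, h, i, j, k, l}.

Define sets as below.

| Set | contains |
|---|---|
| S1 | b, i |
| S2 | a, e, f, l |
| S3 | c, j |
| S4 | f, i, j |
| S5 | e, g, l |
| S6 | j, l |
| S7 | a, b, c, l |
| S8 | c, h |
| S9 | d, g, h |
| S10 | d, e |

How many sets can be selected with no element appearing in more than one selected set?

4

S1, S2, S3, S9 are pairwise disjoint (S1={b,i}; S2={a,e,f,l}; S3={c,j}; S9={d,g,h}).
Every remaining set overlaps one of these, and no 5 of the listed sets are pairwise disjoint, so 4 is the maximum.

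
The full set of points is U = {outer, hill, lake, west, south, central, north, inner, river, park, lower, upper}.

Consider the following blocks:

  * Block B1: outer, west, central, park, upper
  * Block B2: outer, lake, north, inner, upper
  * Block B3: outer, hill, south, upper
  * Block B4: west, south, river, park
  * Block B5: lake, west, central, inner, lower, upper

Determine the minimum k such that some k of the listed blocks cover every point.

B2 and B3 and B4 and B5 together: B2 ∪ B3 ∪ B4 ∪ B5 = {outer, hill, lake, west, south, central, north, inner, river, park, lower, upper} — every point is covered.
No 3 of the 5 blocks cover everything (all 10 combinations miss at least one point), so 4 is optimal.

4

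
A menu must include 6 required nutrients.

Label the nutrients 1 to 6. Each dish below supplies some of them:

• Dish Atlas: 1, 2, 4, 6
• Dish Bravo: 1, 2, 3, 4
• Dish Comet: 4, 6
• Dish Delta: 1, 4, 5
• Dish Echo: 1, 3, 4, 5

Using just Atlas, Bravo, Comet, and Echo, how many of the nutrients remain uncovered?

Union of Atlas, Bravo, Comet, Echo = {1, 2, 3, 4, 5, 6} — that's every nutrient, so 0 are uncovered.

0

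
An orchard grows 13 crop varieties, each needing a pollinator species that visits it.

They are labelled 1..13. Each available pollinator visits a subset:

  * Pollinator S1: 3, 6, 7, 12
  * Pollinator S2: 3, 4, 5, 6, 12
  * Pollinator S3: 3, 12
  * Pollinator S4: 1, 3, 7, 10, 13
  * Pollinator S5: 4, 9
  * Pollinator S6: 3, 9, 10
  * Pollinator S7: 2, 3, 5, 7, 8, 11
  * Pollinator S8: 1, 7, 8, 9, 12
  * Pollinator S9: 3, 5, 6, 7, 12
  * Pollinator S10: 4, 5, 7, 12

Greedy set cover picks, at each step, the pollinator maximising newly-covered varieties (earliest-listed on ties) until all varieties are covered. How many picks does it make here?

Greedy: pick S7 (covers 6 new) → pick S2 (covers 3 new) → pick S4 (covers 3 new) → pick S5 (covers 1 new). Total picks: 4.

4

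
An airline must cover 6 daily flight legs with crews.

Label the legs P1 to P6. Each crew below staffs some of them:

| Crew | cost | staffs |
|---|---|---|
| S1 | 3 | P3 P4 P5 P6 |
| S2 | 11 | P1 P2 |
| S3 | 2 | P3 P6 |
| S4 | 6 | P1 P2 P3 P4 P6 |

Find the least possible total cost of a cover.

S1, S4 together cover every leg (S1 ∪ S4 = {P1, P2, P3, P4, P5, P6}); total cost 3 + 6 = 9.
No covering selection has total cost below 9.

9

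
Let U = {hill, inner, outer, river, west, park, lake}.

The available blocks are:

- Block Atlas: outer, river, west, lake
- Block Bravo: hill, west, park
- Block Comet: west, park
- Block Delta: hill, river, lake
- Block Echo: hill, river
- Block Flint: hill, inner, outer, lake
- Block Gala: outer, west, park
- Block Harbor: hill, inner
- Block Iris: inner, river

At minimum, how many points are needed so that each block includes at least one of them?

Take H = {inner, river, park}. Each listed block contains at least one of these, so H is a hitting set of size 3.
No choice of 2 points meets every block, so 3 is the minimum.

3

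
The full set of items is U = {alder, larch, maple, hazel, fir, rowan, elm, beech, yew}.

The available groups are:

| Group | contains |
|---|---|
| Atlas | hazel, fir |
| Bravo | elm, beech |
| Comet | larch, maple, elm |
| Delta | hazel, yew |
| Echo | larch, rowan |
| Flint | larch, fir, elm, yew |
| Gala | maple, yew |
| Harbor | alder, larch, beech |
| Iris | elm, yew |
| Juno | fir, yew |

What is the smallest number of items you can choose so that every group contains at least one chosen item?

Take H = {larch, hazel, beech, yew}. Each listed group contains at least one of these, so H is a hitting set of size 4.
The groups Atlas, Bravo, Echo, Gala are pairwise disjoint, so any hitting set needs a separate item for each — at least 4. Hence 4 is optimal.

4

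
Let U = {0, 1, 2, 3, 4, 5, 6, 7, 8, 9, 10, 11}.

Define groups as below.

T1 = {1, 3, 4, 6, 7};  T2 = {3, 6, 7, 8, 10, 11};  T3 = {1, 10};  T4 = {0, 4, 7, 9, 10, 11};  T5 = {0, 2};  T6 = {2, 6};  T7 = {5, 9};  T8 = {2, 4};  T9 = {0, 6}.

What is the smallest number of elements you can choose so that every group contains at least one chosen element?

Take H = {1, 2, 6, 9}. Each listed group contains at least one of these, so H is a hitting set of size 4.
The groups T3, T7, T8, T9 are pairwise disjoint, so any hitting set needs a separate element for each — at least 4. Hence 4 is optimal.

4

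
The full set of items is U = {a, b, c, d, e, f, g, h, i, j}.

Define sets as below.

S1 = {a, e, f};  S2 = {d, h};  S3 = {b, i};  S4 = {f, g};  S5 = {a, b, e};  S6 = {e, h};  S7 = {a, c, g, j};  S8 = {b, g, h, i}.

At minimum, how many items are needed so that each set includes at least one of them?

4

The 4 items {a, g, h, i} hit every set.
No choice of 3 items meets every set, so 4 is the minimum.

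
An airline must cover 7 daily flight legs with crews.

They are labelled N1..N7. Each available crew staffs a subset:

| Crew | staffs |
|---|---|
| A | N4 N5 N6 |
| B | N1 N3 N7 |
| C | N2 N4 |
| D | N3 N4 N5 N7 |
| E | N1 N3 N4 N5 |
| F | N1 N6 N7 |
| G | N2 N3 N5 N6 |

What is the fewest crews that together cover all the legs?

3

D and F and G together: D ∪ F ∪ G = {N1, N2, N3, N4, N5, N6, N7} — every leg is covered.
No 2 of the 7 crews cover everything (all 21 combinations miss at least one leg), so 3 is optimal.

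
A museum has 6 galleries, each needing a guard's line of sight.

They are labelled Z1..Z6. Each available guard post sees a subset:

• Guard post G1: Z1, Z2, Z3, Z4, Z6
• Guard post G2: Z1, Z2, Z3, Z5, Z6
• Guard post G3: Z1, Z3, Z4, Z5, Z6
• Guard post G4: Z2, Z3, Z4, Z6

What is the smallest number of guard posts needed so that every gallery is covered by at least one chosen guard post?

Take {G2, G4}. Their union is {Z1, Z2, Z3, Z4, Z5, Z6}, which is all 6 galleries.
No single guard post has all 6 galleries (the largest, G1, has 5), so 2 is optimal.

2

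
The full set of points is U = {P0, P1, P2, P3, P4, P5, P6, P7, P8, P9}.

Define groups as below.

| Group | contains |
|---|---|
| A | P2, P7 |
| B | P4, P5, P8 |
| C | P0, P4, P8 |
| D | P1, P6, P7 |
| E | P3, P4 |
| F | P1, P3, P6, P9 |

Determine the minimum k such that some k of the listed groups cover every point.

4

Take {A, B, C, F}. Their union is {P0, P1, P2, P3, P4, P5, P6, P7, P8, P9}, which is all 10 points.
No 3 of the 6 groups cover everything (all 20 combinations miss at least one point), so 4 is optimal.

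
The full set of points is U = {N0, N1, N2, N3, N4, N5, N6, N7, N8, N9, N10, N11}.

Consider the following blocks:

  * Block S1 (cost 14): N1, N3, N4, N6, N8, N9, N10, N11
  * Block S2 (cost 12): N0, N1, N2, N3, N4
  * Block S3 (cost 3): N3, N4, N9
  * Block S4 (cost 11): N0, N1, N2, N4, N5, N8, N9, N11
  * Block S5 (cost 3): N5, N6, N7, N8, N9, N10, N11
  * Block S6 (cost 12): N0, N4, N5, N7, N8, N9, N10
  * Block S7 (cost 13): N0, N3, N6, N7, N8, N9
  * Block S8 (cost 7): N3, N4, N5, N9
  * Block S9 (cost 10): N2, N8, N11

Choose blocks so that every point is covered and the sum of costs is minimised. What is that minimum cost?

15

S2, S5 together cover every point (S2 ∪ S5 = {N0, N1, N2, N3, N4, N5, N6, N7, N8, N9, N10, N11}); total cost 12 + 3 = 15.
The greedy pick S5, S3, S4 costs 17; no covering selection beats 15.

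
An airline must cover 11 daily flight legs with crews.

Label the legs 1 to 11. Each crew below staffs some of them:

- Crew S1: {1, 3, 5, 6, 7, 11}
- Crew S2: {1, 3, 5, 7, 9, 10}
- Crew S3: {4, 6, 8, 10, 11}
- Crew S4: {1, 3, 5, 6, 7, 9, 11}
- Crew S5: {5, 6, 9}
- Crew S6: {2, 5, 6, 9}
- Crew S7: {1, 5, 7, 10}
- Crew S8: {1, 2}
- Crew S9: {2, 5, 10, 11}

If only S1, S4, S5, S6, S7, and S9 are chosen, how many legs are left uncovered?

Union of S1, S4, S5, S6, S7, S9 = {1, 2, 3, 5, 6, 7, 9, 10, 11}.
Not covered: 4, 8 — 2 legs.

2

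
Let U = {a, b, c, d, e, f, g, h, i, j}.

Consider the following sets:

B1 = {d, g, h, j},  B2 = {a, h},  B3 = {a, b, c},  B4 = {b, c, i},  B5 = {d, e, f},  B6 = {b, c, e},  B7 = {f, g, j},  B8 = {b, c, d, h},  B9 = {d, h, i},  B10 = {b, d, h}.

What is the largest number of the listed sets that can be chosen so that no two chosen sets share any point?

B2, B6, B7 are pairwise disjoint (B2={a,h}; B6={b,c,e}; B7={f,g,j}).
Every remaining set overlaps one of these, and no 4 of the listed sets are pairwise disjoint, so 3 is the maximum.

3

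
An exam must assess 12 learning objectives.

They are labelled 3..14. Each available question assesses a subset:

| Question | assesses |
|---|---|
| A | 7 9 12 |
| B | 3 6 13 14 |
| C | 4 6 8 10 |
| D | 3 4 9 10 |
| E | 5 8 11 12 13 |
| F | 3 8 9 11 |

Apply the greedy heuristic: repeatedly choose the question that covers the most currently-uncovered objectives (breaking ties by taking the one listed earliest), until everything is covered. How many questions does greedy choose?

4

Greedy: pick E (covers 5 new) → pick D (covers 4 new) → pick B (covers 2 new) → pick A (covers 1 new). Total picks: 4.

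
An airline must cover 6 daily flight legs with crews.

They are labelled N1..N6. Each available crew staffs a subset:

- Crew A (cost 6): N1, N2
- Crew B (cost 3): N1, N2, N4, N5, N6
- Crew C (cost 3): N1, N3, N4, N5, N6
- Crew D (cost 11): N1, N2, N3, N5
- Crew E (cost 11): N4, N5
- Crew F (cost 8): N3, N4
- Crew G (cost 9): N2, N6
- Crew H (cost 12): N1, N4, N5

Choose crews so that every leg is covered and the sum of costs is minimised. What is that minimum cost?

B, C together cover every leg (B ∪ C = {N1, N2, N3, N4, N5, N6}); total cost 3 + 3 = 6.
No covering selection has total cost below 6.

6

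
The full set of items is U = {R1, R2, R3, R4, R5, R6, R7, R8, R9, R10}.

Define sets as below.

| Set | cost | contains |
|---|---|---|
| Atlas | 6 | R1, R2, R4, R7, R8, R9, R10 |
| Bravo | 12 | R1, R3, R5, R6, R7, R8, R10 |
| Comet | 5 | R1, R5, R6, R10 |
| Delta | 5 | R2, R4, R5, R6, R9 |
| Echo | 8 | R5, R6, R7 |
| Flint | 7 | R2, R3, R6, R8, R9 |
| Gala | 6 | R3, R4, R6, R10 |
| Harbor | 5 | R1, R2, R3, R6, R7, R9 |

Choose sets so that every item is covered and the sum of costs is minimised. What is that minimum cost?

16

Atlas, Delta, Harbor together cover every item (Atlas ∪ Delta ∪ Harbor = {R1, R2, R3, R4, R5, R6, R7, R8, R9, R10}); total cost 6 + 5 + 5 = 16.
No covering selection has total cost below 16.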